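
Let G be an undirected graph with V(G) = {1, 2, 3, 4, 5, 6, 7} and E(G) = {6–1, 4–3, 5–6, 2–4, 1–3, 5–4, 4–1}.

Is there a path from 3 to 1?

Yes

Explore from 3.
Distance 1: reach 1, 4.
Found 1.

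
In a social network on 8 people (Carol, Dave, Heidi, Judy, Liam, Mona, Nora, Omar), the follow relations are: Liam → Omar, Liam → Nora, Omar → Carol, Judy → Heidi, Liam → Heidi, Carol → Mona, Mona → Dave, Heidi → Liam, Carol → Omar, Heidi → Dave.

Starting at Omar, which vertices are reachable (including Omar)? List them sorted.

Carol, Dave, Mona, Omar

Start at Omar.
Its neighbours: Carol.
Then their neighbours: Mona.
Then next layer: Dave.
Nothing further is reachable.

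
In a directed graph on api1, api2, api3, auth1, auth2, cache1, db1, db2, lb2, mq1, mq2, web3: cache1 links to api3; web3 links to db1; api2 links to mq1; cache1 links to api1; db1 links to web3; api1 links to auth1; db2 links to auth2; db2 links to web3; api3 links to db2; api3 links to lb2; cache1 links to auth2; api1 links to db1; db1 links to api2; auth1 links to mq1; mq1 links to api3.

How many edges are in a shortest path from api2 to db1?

5

Distance 0: api2.
Distance 1: mq1.
Distance 2: api3.
Distance 3: db2, lb2.
Distance 4: auth2, web3.
Distance 5: db1 — contains db1.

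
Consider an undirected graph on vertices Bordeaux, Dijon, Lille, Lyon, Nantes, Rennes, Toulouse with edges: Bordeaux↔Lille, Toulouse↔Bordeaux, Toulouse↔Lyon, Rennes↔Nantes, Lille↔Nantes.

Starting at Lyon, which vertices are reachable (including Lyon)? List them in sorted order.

Bordeaux, Lille, Lyon, Nantes, Rennes, Toulouse

Start at Lyon.
Its neighbours: Toulouse.
Then their neighbours: Bordeaux.
Then next layer: Lille.
Then next layer: Nantes.
Then next layer: Rennes.
Nothing further is reachable.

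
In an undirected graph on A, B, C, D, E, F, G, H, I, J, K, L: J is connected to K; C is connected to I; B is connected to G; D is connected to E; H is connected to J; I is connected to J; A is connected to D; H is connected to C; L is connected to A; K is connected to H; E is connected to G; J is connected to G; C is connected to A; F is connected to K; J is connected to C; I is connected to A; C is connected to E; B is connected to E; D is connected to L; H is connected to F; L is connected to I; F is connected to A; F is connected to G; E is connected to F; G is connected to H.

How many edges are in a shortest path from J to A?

Distance 0: J.
Distance 1: C, G, H, I, K.
Distance 2: A, B, E, F, L — contains A.

2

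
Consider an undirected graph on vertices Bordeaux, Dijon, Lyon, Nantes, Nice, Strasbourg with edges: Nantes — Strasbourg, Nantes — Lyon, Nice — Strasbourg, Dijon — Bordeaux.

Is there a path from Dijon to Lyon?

Explore from Dijon.
Distance 1: reach Bordeaux.
The search is exhausted without reaching Lyon; it lies in a different component.

No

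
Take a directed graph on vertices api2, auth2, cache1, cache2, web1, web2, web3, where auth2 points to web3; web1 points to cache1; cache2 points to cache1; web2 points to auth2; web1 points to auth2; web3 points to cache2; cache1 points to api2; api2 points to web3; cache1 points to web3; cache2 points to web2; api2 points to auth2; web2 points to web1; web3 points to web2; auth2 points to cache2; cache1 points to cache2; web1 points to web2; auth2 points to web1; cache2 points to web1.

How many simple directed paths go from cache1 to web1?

cache1→api2→auth2→cache2→web1
cache1→api2→auth2→cache2→web2→web1
cache1→api2→auth2→web1
cache1→api2→auth2→web3→cache2→web1
cache1→api2→auth2→web3→cache2→web2→web1
cache1→api2→auth2→web3→web2→web1
cache1→api2→web3→cache2→web1
cache1→api2→web3→cache2→web2→auth2→web1
... and 13 more.

21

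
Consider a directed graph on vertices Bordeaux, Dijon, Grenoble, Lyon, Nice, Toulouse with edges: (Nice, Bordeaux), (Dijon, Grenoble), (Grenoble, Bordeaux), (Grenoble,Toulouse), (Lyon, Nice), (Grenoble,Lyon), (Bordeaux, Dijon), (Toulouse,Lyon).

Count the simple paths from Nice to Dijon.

Nice→Bordeaux→Dijon

1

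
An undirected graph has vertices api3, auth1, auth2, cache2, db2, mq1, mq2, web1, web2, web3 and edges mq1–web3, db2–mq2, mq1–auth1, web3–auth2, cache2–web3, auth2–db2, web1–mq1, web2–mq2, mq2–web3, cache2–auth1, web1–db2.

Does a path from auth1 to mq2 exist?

Yes

Explore from auth1.
Distance 1: reach cache2, mq1.
Distance 2: reach web1, web3.
Distance 3: reach auth2, db2, mq2.
Found mq2.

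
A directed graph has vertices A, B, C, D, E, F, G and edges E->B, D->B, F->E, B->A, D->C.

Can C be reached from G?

No

G has no outgoing edges, so nothing is reachable from it.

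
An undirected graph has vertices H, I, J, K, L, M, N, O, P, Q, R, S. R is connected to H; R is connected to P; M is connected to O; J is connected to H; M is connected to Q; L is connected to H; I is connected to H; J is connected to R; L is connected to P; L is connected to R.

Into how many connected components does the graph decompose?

5

From H: component {H, I, J, L, P, R}.
From K: component {K}.
From M: component {M, O, Q}.
From N: component {N}.
From S: component {S}.
That's 5 components.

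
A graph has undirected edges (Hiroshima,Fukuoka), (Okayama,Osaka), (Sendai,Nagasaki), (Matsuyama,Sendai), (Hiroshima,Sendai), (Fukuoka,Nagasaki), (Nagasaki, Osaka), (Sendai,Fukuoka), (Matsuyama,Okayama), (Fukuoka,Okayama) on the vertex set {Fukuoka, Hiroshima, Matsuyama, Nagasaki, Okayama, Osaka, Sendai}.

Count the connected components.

1

From Fukuoka: component {Fukuoka, Hiroshima, Matsuyama, Nagasaki, Okayama, Osaka, Sendai}.
That's 1 component.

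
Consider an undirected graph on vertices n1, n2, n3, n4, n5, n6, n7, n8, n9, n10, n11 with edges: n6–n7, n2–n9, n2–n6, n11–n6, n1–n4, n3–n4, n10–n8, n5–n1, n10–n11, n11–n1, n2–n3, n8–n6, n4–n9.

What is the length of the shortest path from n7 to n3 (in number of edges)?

Distance 0: n7.
Distance 1: n6.
Distance 2: n2, n8, n11.
Distance 3: n1, n3, n9, n10 — contains n3.

3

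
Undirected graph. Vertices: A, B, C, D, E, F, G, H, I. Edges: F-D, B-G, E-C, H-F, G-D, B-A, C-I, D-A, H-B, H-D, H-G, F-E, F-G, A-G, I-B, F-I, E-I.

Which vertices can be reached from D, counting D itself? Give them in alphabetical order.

Start at D.
Its neighbours: A, F, G, H.
Then their neighbours: B, E, I.
Then next layer: C.
Every vertex is now reached.

A, B, C, D, E, F, G, H, I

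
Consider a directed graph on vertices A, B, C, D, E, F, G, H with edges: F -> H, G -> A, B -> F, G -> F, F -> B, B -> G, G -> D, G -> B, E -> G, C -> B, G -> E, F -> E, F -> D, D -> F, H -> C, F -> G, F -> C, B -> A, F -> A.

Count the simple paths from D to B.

D→F→B
D→F→C→B
D→F→E→G→B
D→F→G→B
D→F→H→C→B

5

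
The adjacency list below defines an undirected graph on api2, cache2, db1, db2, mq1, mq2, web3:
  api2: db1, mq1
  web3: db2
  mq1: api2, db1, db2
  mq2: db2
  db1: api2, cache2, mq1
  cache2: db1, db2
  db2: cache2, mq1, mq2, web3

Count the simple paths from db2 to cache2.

3

db2–cache2
db2–mq1–api2–db1–cache2
db2–mq1–db1–cache2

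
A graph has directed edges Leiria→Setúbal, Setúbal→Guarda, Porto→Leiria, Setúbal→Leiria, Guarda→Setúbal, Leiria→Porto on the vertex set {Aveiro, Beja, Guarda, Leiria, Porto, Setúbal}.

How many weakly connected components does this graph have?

From Aveiro: component {Aveiro}.
From Beja: component {Beja}.
From Guarda: component {Guarda, Leiria, Porto, Setúbal}.
That's 3 components.

3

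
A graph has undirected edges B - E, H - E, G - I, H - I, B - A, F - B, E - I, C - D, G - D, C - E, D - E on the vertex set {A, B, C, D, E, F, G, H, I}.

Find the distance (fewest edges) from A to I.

3

Distance 0: A.
Distance 1: B.
Distance 2: E, F.
Distance 3: C, D, H, I — contains I.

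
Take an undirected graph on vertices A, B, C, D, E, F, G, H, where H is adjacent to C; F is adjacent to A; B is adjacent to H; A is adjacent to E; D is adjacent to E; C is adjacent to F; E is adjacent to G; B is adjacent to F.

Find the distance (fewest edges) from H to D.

5

Distance 0: H.
Distance 1: B, C.
Distance 2: F.
Distance 3: A.
Distance 4: E.
Distance 5: D, G — contains D.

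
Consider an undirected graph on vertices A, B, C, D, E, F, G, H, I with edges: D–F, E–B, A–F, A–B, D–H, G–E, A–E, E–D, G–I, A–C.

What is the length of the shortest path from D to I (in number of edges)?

3

Distance 0: D.
Distance 1: E, F, H.
Distance 2: A, B, G.
Distance 3: C, I — contains I.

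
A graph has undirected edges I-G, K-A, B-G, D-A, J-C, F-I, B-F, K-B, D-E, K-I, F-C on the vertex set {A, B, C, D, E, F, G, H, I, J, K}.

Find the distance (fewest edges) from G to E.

Distance 0: G.
Distance 1: B, I.
Distance 2: F, K.
Distance 3: A, C.
Distance 4: D, J.
Distance 5: E — contains E.

5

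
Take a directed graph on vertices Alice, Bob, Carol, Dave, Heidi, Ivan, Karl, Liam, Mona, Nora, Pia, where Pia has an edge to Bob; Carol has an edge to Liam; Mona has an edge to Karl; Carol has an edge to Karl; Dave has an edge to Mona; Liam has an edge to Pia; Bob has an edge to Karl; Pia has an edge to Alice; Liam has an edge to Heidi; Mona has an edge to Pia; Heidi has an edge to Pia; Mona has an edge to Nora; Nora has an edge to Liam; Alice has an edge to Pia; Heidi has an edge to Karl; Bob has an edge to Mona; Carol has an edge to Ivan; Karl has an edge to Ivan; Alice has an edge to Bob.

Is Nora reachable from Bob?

Yes

Explore from Bob.
Distance 1: reach Karl, Mona.
Distance 2: reach Ivan, Nora, Pia.
Found Nora.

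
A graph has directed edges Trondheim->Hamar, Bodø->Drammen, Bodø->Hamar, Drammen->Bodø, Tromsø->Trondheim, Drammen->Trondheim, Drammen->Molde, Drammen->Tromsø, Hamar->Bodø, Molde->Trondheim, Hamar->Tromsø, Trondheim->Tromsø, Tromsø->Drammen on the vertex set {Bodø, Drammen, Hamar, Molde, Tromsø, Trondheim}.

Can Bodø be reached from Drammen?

Yes

Explore from Drammen.
Distance 1: reach Bodø, Molde, Tromsø, Trondheim.
Found Bodø.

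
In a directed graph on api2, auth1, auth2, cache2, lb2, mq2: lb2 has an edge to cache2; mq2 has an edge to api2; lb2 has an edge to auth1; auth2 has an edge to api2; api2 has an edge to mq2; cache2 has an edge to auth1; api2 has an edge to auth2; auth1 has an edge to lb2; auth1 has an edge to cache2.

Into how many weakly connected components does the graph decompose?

2

From api2: component {api2, auth2, mq2}.
From auth1: component {auth1, cache2, lb2}.
That's 2 components.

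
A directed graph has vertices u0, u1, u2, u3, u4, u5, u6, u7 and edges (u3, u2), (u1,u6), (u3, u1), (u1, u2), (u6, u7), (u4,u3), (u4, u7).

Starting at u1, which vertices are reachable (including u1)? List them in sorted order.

u1, u2, u6, u7

Start at u1.
Its neighbours: u2, u6.
Then their neighbours: u7.
Nothing further is reachable.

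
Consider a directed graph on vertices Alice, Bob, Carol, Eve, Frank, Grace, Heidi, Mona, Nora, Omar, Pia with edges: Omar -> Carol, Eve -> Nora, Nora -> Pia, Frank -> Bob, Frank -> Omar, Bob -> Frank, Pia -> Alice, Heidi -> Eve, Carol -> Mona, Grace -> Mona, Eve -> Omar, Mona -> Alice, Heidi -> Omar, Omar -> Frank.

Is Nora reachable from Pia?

Explore from Pia.
Distance 1: reach Alice.
The search from Pia is exhausted; no directed path reaches Nora.

No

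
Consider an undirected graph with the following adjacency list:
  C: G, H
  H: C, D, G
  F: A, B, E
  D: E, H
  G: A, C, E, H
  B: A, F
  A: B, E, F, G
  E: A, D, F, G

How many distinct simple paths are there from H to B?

H–C–G–A–B
H–C–G–A–E–F–B
H–C–G–A–F–B
H–C–G–E–A–B
H–C–G–E–A–F–B
H–C–G–E–F–A–B
H–C–G–E–F–B
H–D–E–A–B
... and 12 more.

20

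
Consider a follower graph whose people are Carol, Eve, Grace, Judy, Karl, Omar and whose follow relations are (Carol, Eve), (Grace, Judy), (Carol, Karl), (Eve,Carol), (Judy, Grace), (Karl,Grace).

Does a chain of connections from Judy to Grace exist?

Explore from Judy.
Distance 1: reach Grace.
Found Grace.

Yes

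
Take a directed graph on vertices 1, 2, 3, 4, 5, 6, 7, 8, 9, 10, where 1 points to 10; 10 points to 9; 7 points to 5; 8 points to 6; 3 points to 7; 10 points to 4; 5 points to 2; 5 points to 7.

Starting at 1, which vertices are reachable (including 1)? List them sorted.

1, 4, 9, 10

Start at 1.
Its neighbours: 10.
Then their neighbours: 4, 9.
Nothing further is reachable.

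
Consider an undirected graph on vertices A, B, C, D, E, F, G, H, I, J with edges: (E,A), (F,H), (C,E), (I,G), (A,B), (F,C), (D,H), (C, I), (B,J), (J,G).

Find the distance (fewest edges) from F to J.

4

Distance 0: F.
Distance 1: C, H.
Distance 2: D, E, I.
Distance 3: A, G.
Distance 4: B, J — contains J.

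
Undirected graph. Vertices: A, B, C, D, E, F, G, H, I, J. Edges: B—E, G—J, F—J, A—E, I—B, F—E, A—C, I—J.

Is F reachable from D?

D has no edges, so nothing is reachable from it.

No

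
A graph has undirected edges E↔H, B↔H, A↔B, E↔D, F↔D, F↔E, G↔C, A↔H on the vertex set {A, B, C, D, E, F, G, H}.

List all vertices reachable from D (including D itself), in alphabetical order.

A, B, D, E, F, H

Start at D.
Its neighbours: E, F.
Then their neighbours: H.
Then next layer: A, B.
Nothing further is reachable.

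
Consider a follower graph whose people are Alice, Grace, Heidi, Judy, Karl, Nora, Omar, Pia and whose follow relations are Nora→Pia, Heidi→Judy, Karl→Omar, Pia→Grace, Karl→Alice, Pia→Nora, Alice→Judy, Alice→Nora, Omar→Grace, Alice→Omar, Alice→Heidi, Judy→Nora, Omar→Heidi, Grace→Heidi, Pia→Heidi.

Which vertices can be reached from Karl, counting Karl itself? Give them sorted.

Alice, Grace, Heidi, Judy, Karl, Nora, Omar, Pia

Start at Karl.
Its neighbours: Alice, Omar.
Then their neighbours: Grace, Heidi, Judy, Nora.
Then next layer: Pia.
Every vertex is now reached.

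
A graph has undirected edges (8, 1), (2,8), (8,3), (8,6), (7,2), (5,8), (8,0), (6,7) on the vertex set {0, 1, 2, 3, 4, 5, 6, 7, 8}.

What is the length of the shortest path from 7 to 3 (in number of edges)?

3

Distance 0: 7.
Distance 1: 2, 6.
Distance 2: 8.
Distance 3: 0, 1, 3, 5 — contains 3.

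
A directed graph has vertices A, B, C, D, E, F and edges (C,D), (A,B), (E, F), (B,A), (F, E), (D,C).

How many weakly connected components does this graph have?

3

From A: component {A, B}.
From C: component {C, D}.
From E: component {E, F}.
That's 3 components.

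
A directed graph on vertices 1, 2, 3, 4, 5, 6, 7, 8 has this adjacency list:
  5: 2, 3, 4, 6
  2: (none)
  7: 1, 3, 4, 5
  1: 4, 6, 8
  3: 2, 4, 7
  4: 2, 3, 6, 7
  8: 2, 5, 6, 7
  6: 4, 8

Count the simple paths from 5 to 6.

13

5→3→4→6
5→3→4→7→1→6
5→3→4→7→1→8→6
5→3→7→1→4→6
5→3→7→1→6
5→3→7→1→8→6
5→3→7→4→6
5→4→3→7→1→6
5→4→3→7→1→8→6
5→4→6
5→4→7→1→6
5→4→7→1→8→6
5→6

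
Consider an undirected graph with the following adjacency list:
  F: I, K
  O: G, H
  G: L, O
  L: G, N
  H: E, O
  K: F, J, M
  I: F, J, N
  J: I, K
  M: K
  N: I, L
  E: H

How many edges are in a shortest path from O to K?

Distance 0: O.
Distance 1: G, H.
Distance 2: E, L.
Distance 3: N.
Distance 4: I.
Distance 5: F, J.
Distance 6: K — contains K.

6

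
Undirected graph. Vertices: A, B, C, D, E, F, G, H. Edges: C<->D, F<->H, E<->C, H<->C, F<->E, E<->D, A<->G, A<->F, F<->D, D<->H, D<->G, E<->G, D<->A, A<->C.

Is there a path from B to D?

No

B has no edges, so nothing is reachable from it.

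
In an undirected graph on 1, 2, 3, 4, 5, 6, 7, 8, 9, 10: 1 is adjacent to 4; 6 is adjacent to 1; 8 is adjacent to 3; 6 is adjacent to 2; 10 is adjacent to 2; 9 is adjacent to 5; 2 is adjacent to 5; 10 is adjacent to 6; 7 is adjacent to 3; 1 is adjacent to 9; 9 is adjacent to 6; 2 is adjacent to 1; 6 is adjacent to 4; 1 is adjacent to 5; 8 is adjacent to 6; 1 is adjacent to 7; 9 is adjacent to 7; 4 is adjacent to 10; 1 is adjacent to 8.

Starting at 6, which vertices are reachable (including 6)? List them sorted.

1, 2, 3, 4, 5, 6, 7, 8, 9, 10

Start at 6.
Its neighbours: 1, 2, 4, 8, 9, 10.
Then their neighbours: 3, 5, 7.
Every vertex is now reached.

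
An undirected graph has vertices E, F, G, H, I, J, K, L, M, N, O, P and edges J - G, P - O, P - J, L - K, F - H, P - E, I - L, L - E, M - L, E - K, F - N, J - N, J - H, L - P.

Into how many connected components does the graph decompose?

1

From E: component {E, F, G, H, I, J, K, L, M, N, O, P}.
That's 1 component.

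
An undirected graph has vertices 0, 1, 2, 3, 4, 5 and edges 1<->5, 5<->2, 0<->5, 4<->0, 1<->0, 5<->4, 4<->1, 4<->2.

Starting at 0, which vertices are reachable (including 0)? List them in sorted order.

0, 1, 2, 4, 5

Start at 0.
Its neighbours: 1, 4, 5.
Then their neighbours: 2.
Nothing further is reachable.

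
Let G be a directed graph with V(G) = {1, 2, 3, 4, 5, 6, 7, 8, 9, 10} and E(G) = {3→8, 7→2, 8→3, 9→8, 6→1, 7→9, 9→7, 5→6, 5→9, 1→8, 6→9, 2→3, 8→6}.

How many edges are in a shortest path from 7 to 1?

Distance 0: 7.
Distance 1: 2, 9.
Distance 2: 3, 8.
Distance 3: 6.
Distance 4: 1 — contains 1.

4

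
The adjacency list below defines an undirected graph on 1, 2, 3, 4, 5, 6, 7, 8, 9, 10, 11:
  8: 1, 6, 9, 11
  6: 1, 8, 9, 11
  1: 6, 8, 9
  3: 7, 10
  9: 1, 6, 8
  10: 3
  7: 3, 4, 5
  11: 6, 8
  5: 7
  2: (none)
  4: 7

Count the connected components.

From 1: component {1, 6, 8, 9, 11}.
From 2: component {2}.
From 3: component {3, 4, 5, 7, 10}.
That's 3 components.

3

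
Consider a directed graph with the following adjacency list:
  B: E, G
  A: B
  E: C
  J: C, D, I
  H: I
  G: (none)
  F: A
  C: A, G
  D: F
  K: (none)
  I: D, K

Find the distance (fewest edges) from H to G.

6

Distance 0: H.
Distance 1: I.
Distance 2: D, K.
Distance 3: F.
Distance 4: A.
Distance 5: B.
Distance 6: E, G — contains G.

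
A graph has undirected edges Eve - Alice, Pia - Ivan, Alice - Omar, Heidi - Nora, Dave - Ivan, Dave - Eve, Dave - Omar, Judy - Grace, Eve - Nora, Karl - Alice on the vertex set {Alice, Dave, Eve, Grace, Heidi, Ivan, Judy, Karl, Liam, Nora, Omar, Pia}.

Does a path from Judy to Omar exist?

Explore from Judy.
Distance 1: reach Grace.
The search is exhausted without reaching Omar; it lies in a different component.

No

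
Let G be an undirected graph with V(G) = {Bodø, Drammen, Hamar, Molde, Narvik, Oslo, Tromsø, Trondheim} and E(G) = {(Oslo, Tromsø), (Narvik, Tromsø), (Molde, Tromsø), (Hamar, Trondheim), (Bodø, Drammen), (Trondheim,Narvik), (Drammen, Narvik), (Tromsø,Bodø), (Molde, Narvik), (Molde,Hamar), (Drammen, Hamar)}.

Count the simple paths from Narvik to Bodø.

Narvik–Drammen–Bodø
Narvik–Drammen–Hamar–Molde–Tromsø–Bodø
Narvik–Molde–Hamar–Drammen–Bodø
Narvik–Molde–Tromsø–Bodø
Narvik–Tromsø–Bodø
Narvik–Tromsø–Molde–Hamar–Drammen–Bodø
Narvik–Trondheim–Hamar–Drammen–Bodø
Narvik–Trondheim–Hamar–Molde–Tromsø–Bodø

8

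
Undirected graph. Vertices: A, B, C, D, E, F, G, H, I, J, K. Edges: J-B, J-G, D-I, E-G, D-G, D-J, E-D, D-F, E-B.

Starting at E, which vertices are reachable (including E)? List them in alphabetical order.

Start at E.
Its neighbours: B, D, G.
Then their neighbours: F, I, J.
Nothing further is reachable.

B, D, E, F, G, I, J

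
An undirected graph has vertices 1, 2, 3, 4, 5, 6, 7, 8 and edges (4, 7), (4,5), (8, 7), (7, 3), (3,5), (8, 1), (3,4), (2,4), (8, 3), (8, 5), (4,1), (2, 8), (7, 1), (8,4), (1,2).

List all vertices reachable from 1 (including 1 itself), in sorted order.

Start at 1.
Its neighbours: 2, 4, 7, 8.
Then their neighbours: 3, 5.
Nothing further is reachable.

1, 2, 3, 4, 5, 7, 8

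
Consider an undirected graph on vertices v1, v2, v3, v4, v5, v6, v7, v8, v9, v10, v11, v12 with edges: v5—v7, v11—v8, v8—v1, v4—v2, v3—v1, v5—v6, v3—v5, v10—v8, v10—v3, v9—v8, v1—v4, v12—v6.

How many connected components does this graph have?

From v1: component {v1, v2, v3, v4, v5, v6, v7, v8, v9, v10, v11, v12}.
That's 1 component.

1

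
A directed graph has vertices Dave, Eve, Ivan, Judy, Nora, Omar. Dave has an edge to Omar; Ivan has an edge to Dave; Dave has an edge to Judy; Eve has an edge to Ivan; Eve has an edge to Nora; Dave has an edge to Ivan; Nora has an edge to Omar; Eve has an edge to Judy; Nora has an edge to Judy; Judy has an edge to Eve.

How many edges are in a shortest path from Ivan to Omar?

Distance 0: Ivan.
Distance 1: Dave.
Distance 2: Judy, Omar — contains Omar.

2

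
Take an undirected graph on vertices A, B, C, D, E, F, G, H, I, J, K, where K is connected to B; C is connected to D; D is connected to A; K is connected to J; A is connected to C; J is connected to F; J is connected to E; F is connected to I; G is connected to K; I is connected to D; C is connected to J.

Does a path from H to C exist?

H has no edges, so nothing is reachable from it.

No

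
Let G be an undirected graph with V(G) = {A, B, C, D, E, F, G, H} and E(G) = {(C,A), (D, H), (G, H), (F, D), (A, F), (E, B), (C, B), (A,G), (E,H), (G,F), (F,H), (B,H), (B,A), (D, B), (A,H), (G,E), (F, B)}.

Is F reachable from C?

Yes

Explore from C.
Distance 1: reach A, B.
Distance 2: reach D, E, F, G, H.
Found F.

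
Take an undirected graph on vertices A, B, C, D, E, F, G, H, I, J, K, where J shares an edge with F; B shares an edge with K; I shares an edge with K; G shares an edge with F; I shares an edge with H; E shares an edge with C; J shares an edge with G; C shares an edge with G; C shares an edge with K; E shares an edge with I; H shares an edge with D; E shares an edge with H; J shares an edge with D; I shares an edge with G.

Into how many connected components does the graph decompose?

From A: component {A}.
From B: component {B, C, D, E, F, G, H, I, J, K}.
That's 2 components.

2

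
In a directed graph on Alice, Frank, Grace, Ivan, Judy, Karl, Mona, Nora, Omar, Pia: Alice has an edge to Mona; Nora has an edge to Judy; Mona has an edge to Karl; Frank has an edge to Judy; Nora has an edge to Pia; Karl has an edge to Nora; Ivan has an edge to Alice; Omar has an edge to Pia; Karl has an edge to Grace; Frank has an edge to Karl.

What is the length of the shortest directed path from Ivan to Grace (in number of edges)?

Distance 0: Ivan.
Distance 1: Alice.
Distance 2: Mona.
Distance 3: Karl.
Distance 4: Grace, Nora — contains Grace.

4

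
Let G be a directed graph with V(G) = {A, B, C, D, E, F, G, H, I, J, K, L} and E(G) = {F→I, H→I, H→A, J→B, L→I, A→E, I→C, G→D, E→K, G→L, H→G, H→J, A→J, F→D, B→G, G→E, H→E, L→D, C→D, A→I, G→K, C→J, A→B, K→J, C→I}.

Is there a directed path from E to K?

Explore from E.
Distance 1: reach K.
Found K.

Yes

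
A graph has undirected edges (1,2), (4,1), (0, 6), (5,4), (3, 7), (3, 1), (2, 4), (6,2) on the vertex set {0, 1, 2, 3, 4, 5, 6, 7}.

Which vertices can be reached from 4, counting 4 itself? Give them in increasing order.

0, 1, 2, 3, 4, 5, 6, 7

Start at 4.
Its neighbours: 1, 2, 5.
Then their neighbours: 3, 6.
Then next layer: 0, 7.
Every vertex is now reached.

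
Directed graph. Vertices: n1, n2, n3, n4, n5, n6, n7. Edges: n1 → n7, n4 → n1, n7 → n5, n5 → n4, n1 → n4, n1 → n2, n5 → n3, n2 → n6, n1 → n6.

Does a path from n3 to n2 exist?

No

n3 has no outgoing edges, so nothing is reachable from it.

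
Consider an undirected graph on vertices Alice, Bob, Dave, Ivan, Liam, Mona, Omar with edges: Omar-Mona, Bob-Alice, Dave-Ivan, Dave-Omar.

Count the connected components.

From Alice: component {Alice, Bob}.
From Dave: component {Dave, Ivan, Mona, Omar}.
From Liam: component {Liam}.
That's 3 components.

3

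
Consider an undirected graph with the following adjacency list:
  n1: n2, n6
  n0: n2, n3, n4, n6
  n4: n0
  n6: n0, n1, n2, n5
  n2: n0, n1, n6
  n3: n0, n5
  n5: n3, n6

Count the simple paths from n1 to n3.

n1–n2–n0–n3
n1–n2–n0–n6–n5–n3
n1–n2–n6–n0–n3
n1–n2–n6–n5–n3
n1–n6–n0–n3
n1–n6–n2–n0–n3
n1–n6–n5–n3

7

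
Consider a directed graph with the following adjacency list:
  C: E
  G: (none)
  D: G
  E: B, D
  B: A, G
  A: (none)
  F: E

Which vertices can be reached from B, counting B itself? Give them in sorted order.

A, B, G

Start at B.
Its neighbours: A, G.
Nothing further is reachable.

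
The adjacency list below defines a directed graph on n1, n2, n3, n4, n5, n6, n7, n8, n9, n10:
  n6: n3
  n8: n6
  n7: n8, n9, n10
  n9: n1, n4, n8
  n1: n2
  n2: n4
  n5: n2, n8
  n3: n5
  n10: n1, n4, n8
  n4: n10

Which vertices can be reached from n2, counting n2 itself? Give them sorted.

n1, n2, n3, n4, n5, n6, n8, n10

Start at n2.
Its neighbours: n4.
Then their neighbours: n10.
Then next layer: n1, n8.
Then next layer: n6.
Then next layer: n3.
Then next layer: n5.
Nothing further is reachable.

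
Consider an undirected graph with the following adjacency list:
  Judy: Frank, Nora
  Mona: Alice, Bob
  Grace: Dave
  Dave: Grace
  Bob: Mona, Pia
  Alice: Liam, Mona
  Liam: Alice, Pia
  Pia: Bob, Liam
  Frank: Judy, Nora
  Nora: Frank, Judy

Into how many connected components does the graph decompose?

3

From Alice: component {Alice, Bob, Liam, Mona, Pia}.
From Dave: component {Dave, Grace}.
From Frank: component {Frank, Judy, Nora}.
That's 3 components.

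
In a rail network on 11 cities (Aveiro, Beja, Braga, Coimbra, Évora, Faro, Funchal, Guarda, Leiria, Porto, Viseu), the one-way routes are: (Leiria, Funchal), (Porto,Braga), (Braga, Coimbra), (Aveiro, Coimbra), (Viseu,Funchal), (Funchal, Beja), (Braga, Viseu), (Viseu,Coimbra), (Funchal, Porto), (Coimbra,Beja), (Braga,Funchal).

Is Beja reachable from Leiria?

Explore from Leiria.
Distance 1: reach Funchal.
Distance 2: reach Beja, Porto.
Found Beja.

Yes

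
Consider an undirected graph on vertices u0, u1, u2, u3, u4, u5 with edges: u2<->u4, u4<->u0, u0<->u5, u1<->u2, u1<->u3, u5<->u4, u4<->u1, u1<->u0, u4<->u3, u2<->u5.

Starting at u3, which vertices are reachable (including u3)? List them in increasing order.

Start at u3.
Its neighbours: u1, u4.
Then their neighbours: u0, u2, u5.
Every vertex is now reached.

u0, u1, u2, u3, u4, u5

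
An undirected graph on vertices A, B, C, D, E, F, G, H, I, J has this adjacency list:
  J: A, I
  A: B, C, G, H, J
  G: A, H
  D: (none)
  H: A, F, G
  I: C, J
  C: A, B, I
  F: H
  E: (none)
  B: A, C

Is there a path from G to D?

Explore from G.
Distance 1: reach A, H.
Distance 2: reach B, C, F, J.
Distance 3: reach I.
The search is exhausted without reaching D; it lies in a different component.

No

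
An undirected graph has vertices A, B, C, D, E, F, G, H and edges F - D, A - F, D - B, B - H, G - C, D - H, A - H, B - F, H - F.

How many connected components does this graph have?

3

From A: component {A, B, D, F, H}.
From C: component {C, G}.
From E: component {E}.
That's 3 components.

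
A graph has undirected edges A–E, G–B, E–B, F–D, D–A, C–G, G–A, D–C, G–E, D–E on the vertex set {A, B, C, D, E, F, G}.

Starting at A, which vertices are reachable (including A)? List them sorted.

Start at A.
Its neighbours: D, E, G.
Then their neighbours: B, C, F.
Every vertex is now reached.

A, B, C, D, E, F, G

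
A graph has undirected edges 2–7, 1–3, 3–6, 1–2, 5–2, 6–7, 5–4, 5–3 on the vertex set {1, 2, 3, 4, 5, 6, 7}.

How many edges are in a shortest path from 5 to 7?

2

Distance 0: 5.
Distance 1: 2, 3, 4.
Distance 2: 1, 6, 7 — contains 7.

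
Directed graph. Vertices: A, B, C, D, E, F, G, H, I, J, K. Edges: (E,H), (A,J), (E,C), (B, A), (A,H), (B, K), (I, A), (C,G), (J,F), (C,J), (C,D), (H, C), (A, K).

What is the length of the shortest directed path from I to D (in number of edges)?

Distance 0: I.
Distance 1: A.
Distance 2: H, J, K.
Distance 3: C, F.
Distance 4: D, G — contains D.

4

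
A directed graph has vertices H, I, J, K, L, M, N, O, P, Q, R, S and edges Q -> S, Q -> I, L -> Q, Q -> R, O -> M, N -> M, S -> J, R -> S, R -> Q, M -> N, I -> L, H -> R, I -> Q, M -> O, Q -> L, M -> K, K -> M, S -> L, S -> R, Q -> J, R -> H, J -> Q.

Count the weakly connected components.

From H: component {H, I, J, L, Q, R, S}.
From K: component {K, M, N, O}.
From P: component {P}.
That's 3 components.

3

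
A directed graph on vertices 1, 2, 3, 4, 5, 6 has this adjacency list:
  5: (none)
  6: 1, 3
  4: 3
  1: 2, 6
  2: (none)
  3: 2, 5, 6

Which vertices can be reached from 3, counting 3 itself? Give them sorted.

Start at 3.
Its neighbours: 2, 5, 6.
Then their neighbours: 1.
Nothing further is reachable.

1, 2, 3, 5, 6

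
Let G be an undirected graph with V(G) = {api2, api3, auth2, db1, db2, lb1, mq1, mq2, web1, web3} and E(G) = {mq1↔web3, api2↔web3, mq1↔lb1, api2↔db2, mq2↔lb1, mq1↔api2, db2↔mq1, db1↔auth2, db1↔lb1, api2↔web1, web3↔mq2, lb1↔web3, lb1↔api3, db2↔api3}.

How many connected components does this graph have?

From api2: component {api2, api3, auth2, db1, db2, lb1, mq1, mq2, web1, web3}.
That's 1 component.

1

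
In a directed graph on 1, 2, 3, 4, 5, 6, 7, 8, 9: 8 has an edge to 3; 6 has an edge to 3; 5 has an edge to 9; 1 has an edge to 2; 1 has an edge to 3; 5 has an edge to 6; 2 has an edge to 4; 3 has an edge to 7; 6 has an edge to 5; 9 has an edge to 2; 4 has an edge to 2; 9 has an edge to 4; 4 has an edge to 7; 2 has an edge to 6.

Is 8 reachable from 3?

No

Explore from 3.
Distance 1: reach 7.
The search from 3 is exhausted; no directed path reaches 8.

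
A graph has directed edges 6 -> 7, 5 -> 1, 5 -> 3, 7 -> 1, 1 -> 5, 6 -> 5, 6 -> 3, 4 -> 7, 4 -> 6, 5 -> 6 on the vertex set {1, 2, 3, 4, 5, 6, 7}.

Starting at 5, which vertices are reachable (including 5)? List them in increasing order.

Start at 5.
Its neighbours: 1, 3, 6.
Then their neighbours: 7.
Nothing further is reachable.

1, 3, 5, 6, 7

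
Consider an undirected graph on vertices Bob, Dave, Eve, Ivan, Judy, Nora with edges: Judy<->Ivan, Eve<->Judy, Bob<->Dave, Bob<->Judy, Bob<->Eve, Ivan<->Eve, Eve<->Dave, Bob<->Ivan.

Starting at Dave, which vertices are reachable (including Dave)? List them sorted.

Start at Dave.
Its neighbours: Bob, Eve.
Then their neighbours: Ivan, Judy.
Nothing further is reachable.

Bob, Dave, Eve, Ivan, Judy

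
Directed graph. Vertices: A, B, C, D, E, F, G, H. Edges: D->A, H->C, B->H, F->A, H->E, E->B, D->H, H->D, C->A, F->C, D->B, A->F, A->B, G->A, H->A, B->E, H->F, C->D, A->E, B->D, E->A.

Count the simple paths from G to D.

G→A→B→D
G→A→B→H→C→D
G→A→B→H→D
G→A→B→H→F→C→D
G→A→E→B→D
G→A→E→B→H→C→D
G→A→E→B→H→D
G→A→E→B→H→F→C→D
G→A→F→C→D

9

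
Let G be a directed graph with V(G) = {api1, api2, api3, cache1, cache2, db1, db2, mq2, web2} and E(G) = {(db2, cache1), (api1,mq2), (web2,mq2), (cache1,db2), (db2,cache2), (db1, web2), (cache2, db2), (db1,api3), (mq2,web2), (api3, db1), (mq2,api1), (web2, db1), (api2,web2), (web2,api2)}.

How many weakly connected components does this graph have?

2

From api1: component {api1, api2, api3, db1, mq2, web2}.
From cache1: component {cache1, cache2, db2}.
That's 2 components.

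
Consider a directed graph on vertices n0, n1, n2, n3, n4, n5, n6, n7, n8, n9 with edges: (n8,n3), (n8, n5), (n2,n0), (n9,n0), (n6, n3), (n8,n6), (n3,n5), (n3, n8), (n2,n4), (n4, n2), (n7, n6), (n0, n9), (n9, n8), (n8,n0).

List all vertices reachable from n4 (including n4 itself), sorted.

Start at n4.
Its neighbours: n2.
Then their neighbours: n0.
Then next layer: n9.
Then next layer: n8.
Then next layer: n3, n5, n6.
Nothing further is reachable.

n0, n2, n3, n4, n5, n6, n8, n9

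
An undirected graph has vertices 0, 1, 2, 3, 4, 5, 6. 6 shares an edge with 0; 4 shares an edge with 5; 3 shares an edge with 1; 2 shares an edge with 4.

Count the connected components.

From 0: component {0, 6}.
From 1: component {1, 3}.
From 2: component {2, 4, 5}.
That's 3 components.

3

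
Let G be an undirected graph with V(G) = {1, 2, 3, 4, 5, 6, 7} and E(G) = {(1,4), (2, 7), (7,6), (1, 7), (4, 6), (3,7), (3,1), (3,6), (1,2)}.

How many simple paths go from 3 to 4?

9

3–1–2–7–6–4
3–1–4
3–1–7–6–4
3–6–4
3–6–7–1–4
3–6–7–2–1–4
3–7–1–4
3–7–2–1–4
3–7–6–4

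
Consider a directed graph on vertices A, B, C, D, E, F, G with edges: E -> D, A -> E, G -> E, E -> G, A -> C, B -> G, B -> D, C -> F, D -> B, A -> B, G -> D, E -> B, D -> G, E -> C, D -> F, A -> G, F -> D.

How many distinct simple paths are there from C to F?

1

C→F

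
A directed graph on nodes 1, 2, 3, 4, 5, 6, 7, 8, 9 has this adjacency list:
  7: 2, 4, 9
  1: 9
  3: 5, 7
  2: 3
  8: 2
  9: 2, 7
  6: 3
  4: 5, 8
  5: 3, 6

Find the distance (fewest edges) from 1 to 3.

Distance 0: 1.
Distance 1: 9.
Distance 2: 2, 7.
Distance 3: 3, 4 — contains 3.

3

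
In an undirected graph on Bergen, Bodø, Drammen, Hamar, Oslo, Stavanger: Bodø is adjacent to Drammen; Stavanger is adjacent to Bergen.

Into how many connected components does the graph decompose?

4

From Bergen: component {Bergen, Stavanger}.
From Bodø: component {Bodø, Drammen}.
From Hamar: component {Hamar}.
From Oslo: component {Oslo}.
That's 4 components.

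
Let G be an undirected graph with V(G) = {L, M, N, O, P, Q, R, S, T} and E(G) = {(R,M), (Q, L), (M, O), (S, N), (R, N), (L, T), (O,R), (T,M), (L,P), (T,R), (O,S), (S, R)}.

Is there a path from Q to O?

Explore from Q.
Distance 1: reach L.
Distance 2: reach P, T.
Distance 3: reach M, R.
Distance 4: reach N, O, S.
Found O.

Yes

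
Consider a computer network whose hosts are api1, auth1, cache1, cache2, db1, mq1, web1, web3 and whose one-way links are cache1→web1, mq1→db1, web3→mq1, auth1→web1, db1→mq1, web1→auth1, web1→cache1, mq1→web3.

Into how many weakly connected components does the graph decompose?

From api1: component {api1}.
From auth1: component {auth1, cache1, web1}.
From cache2: component {cache2}.
From db1: component {db1, mq1, web3}.
That's 4 components.

4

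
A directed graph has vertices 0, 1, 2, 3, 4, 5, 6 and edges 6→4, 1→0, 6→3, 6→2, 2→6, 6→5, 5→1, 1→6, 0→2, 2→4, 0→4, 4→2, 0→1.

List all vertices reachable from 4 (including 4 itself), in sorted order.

0, 1, 2, 3, 4, 5, 6

Start at 4.
Its neighbours: 2.
Then their neighbours: 6.
Then next layer: 3, 5.
Then next layer: 1.
Then next layer: 0.
Every vertex is now reached.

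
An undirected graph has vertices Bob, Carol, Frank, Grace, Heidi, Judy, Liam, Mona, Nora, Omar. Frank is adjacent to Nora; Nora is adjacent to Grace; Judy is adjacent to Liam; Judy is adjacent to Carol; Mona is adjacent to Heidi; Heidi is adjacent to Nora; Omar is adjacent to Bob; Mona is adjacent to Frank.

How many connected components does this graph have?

3

From Bob: component {Bob, Omar}.
From Carol: component {Carol, Judy, Liam}.
From Frank: component {Frank, Grace, Heidi, Mona, Nora}.
That's 3 components.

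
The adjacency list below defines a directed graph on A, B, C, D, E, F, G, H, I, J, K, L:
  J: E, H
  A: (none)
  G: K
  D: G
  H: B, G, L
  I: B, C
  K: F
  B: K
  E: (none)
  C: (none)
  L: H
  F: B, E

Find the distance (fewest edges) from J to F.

4

Distance 0: J.
Distance 1: E, H.
Distance 2: B, G, L.
Distance 3: K.
Distance 4: F — contains F.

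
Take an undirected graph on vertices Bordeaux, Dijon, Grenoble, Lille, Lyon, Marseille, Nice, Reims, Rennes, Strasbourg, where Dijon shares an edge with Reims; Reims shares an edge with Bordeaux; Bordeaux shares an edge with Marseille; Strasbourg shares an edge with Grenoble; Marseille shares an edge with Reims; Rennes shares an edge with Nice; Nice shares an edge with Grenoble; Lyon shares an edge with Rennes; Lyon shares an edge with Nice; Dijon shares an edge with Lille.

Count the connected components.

2

From Bordeaux: component {Bordeaux, Dijon, Lille, Marseille, Reims}.
From Grenoble: component {Grenoble, Lyon, Nice, Rennes, Strasbourg}.
That's 2 components.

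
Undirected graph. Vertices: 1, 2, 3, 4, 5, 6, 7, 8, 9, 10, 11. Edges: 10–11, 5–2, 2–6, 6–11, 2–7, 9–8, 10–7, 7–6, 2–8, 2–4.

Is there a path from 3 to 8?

No

3 has no edges, so nothing is reachable from it.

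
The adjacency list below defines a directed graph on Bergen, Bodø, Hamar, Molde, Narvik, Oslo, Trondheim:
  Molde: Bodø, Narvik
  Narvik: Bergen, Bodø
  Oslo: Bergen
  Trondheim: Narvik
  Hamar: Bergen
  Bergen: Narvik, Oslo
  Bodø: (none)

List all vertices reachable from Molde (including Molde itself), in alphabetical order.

Bergen, Bodø, Molde, Narvik, Oslo

Start at Molde.
Its neighbours: Bodø, Narvik.
Then their neighbours: Bergen.
Then next layer: Oslo.
Nothing further is reachable.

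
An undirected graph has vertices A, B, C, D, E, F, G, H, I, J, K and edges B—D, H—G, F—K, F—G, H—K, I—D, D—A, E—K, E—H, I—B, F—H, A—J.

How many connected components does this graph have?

From A: component {A, B, D, I, J}.
From C: component {C}.
From E: component {E, F, G, H, K}.
That's 3 components.

3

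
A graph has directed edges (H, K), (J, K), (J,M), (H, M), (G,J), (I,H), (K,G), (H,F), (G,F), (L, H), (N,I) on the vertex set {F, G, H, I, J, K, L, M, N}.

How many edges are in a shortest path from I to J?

4

Distance 0: I.
Distance 1: H.
Distance 2: F, K, M.
Distance 3: G.
Distance 4: J — contains J.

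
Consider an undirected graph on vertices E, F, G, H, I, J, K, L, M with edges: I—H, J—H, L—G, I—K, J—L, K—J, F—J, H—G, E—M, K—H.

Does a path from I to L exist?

Explore from I.
Distance 1: reach H, K.
Distance 2: reach G, J.
Distance 3: reach F, L.
Found L.

Yes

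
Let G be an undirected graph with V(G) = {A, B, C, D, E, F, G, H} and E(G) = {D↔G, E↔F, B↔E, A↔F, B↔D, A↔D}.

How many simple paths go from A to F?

A–D–B–E–F
A–F

2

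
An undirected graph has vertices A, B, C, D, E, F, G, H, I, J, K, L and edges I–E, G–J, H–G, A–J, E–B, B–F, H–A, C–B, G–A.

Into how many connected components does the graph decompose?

From A: component {A, G, H, J}.
From B: component {B, C, E, F, I}.
From D: component {D}.
From K: component {K}.
From L: component {L}.
That's 5 components.

5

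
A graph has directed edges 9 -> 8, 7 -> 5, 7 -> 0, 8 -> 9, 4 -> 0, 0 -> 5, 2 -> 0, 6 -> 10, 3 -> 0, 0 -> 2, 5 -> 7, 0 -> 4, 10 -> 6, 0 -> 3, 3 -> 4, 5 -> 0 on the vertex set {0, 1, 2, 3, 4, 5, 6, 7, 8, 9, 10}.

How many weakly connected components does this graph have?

4

From 0: component {0, 2, 3, 4, 5, 7}.
From 1: component {1}.
From 6: component {6, 10}.
From 8: component {8, 9}.
That's 4 components.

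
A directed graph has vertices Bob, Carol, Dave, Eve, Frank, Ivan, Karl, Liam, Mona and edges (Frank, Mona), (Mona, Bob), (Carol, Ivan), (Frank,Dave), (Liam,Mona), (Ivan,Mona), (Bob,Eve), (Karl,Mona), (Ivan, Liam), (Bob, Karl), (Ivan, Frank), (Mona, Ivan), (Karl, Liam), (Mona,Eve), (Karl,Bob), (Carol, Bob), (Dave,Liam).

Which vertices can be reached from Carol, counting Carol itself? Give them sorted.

Start at Carol.
Its neighbours: Bob, Ivan.
Then their neighbours: Eve, Frank, Karl, Liam, Mona.
Then next layer: Dave.
Every vertex is now reached.

Bob, Carol, Dave, Eve, Frank, Ivan, Karl, Liam, Mona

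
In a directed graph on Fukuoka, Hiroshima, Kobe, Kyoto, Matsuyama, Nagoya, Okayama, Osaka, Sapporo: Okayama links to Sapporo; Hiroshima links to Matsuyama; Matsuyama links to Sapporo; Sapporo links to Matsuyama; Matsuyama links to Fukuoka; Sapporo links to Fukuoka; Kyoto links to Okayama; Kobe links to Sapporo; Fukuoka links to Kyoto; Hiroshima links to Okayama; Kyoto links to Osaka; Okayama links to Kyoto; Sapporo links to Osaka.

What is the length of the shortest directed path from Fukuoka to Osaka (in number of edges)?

2

Distance 0: Fukuoka.
Distance 1: Kyoto.
Distance 2: Okayama, Osaka — contains Osaka.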